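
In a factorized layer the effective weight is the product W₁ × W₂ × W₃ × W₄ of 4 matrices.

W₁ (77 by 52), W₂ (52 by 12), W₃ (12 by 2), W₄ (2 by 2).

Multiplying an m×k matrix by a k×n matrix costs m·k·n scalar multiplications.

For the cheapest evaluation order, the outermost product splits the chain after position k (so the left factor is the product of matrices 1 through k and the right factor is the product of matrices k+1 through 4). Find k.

Adjacent pairs: W₁W₂ = 77·52·12 = 48048; W₂W₃ = 52·12·2 = 1248; W₃W₄ = 12·2·2 = 48.
Length 3: W₁..W₃: k=1: 0+1248+77·52·2=9256; k=2: 48048+0+77·12·2=49896 → min 9256 | W₂..W₄: k=2: 0+48+52·12·2=1296; k=3: 1248+0+52·2·2=1456 → min 1296.
Top-level splits: k=1: (W₁..W₁)·(W₂..W₄) → 0+1296+77·52·2 = 9304; k=2: (W₁..W₂)·(W₃..W₄) → 48048+48+77·12·2 = 49944; k=3: (W₁..W₃)·(W₄..W₄) → 9256+0+77·2·2 = 9564.
Best split is after W₁, i.e. k = 1.

1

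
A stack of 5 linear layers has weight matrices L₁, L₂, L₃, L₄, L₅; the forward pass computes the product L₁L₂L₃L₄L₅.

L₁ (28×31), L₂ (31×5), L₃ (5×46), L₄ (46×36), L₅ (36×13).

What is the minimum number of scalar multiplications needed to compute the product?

Adjacent pairs: L₁L₂ = 28·31·5 = 4340; L₂L₃ = 31·5·46 = 7130; L₃L₄ = 5·46·36 = 8280; L₄L₅ = 46·36·13 = 21528.
Length 3: L₁..L₃: k=1: 0+7130+28·31·46=47058; k=2: 4340+0+28·5·46=10780 → min 10780 | L₂..L₄: k=2: 0+8280+31·5·36=13860; k=3: 7130+0+31·46·36=58466 → min 13860 | L₃..L₅: k=3: 0+21528+5·46·13=24518; k=4: 8280+0+5·36·13=10620 → min 10620.
Length 4: L₁..L₄: k=1: 0+13860+28·31·36=45108; k=2: 4340+8280+28·5·36=17660; k=3: 10780+0+28·46·36=57148 → min 17660 | L₂..L₅: k=2: 0+10620+31·5·13=12635; k=3: 7130+21528+31·46·13=47196; k=4: 13860+0+31·36·13=28368 → min 12635.
Length 5: L₁..L₅: k=1: 0+12635+28·31·13=23919; k=2: 4340+10620+28·5·13=16780; k=3: 10780+21528+28·46·13=49052; k=4: 17660+0+28·36·13=30764 → min 16780.
Optimal order: ((L₁L₂)((L₃L₄)L₅)) with cost 16780.

16780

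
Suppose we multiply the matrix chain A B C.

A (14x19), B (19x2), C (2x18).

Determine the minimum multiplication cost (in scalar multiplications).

1036

Order (A (B C)): (B C): 19×2 by 2×18 → 19×18, cost 19·2·18 = 684; (A (B C)): 14×19 by 19×18 → 14×18, cost 14·19·18 = 4788; cumulative 5472. Total 5472.
Order ((A B) C): (A B): 14×19 by 19×2 → 14×2, cost 14·19·2 = 532; ((A B) C): 14×2 by 2×18 → 14×18, cost 14·2·18 = 504; cumulative 1036. Total 1036.
Minimum: 1036.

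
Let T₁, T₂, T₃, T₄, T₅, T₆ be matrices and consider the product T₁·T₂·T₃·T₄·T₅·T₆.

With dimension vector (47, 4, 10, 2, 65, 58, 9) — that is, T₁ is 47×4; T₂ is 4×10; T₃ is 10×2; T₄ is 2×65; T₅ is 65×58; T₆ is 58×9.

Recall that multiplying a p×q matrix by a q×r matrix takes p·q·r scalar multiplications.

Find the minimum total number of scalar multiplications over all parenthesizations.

9886

Adjacent pairs: T₁T₂ = 47·4·10 = 1880; T₂T₃ = 4·10·2 = 80; T₃T₄ = 10·2·65 = 1300; T₄T₅ = 2·65·58 = 7540; T₅T₆ = 65·58·9 = 33930.
Length 3: T₁..T₃: k=1: 0+80+47·4·2=456; k=2: 1880+0+47·10·2=2820 → min 456 | T₂..T₄: k=2: 0+1300+4·10·65=3900; k=3: 80+0+4·2·65=600 → min 600 | T₃..T₅: k=3: 0+7540+10·2·58=8700; k=4: 1300+0+10·65·58=39000 → min 8700 | T₄..T₆: k=4: 0+33930+2·65·9=35100; k=5: 7540+0+2·58·9=8584 → min 8584.
Length 4: T₁..T₄: k=1: 0+600+47·4·65=12820; k=2: 1880+1300+47·10·65=33730; k=3: 456+0+47·2·65=6566 → min 6566 | T₂..T₅: k=2: 0+8700+4·10·58=11020; k=3: 80+7540+4·2·58=8084; k=4: 600+0+4·65·58=15680 → min 8084 | T₃..T₆: k=3: 0+8584+10·2·9=8764; k=4: 1300+33930+10·65·9=41080; k=5: 8700+0+10·58·9=13920 → min 8764.
Length 5: T₁..T₅: k=1: 0+8084+47·4·58=18988; k=2: 1880+8700+47·10·58=37840; k=3: 456+7540+47·2·58=13448; k=4: 6566+0+47·65·58=183756 → min 13448 | T₂..T₆: k=2: 0+8764+4·10·9=9124; k=3: 80+8584+4·2·9=8736; k=4: 600+33930+4·65·9=36870; k=5: 8084+0+4·58·9=10172 → min 8736.
Length 6: T₁..T₆: k=1: 0+8736+47·4·9=10428; k=2: 1880+8764+47·10·9=14874; k=3: 456+8584+47·2·9=9886; k=4: 6566+33930+47·65·9=67991; k=5: 13448+0+47·58·9=37982 → min 9886.
Optimal order: ((T₁·(T₂·T₃))·((T₄·T₅)·T₆)) with cost 9886.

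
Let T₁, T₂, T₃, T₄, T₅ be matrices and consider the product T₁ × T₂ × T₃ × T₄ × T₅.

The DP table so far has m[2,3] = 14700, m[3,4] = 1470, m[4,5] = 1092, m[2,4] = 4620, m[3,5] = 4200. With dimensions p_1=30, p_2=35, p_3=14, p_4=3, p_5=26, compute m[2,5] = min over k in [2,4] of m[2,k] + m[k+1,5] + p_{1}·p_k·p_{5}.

m[2,5] = min over k∈[2,4] of m[2,k]+m[k+1,5]+p_{1}·p_k·p_{5}.
k=2: 0 + 4200 + 30·35·26 = 31500; k=3: 14700 + 1092 + 30·14·26 = 26712; k=4: 4620 + 0 + 30·3·26 = 6960.
Minimum: 6960 at k=4.

6960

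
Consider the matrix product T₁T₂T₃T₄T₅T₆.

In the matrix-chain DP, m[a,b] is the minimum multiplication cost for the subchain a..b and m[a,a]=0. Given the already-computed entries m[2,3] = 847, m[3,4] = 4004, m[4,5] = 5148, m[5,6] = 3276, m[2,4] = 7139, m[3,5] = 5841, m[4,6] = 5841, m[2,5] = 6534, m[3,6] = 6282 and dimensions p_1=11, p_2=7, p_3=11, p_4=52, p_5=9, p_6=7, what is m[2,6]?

m[2,6] = min over k∈[2,5] of m[2,k]+m[k+1,6]+p_{1}·p_k·p_{6}.
k=2: 0 + 6282 + 11·7·7 = 6821; k=3: 847 + 5841 + 11·11·7 = 7535; k=4: 7139 + 3276 + 11·52·7 = 14419; k=5: 6534 + 0 + 11·9·7 = 7227.
Minimum: 6821 at k=2.

6821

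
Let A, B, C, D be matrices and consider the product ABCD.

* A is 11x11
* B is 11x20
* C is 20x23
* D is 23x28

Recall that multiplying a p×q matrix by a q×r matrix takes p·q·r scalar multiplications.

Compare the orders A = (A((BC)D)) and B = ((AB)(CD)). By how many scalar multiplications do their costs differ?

5928

Order A = (A((BC)D)): (BC): 11×20 by 20×23 → 11×23, cost 11·20·23 = 5060; ((BC)D): 11×23 by 23×28 → 11×28, cost 11·23·28 = 7084; cumulative 12144; (A((BC)D)): 11×11 by 11×28 → 11×28, cost 11·11·28 = 3388; cumulative 15532. Total 15532.
Order B = ((AB)(CD)): (AB): 11×11 by 11×20 → 11×20, cost 11·11·20 = 2420; (CD): 20×23 by 23×28 → 20×28, cost 20·23·28 = 12880; ((AB)(CD)): 11×20 by 20×28 → 11×28, cost 11·20·28 = 6160; cumulative 21460. Total 21460.
Difference: |15532 − 21460| = 5928.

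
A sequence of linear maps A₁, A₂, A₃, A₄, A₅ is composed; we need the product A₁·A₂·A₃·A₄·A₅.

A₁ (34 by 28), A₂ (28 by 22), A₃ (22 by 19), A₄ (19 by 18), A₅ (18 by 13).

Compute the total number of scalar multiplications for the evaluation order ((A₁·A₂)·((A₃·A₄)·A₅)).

(A₁·A₂): 34×28 by 28×22 → 34×22, cost 34·28·22 = 20944
(A₃·A₄): 22×19 by 19×18 → 22×18, cost 22·19·18 = 7524
((A₃·A₄)·A₅): 22×18 by 18×13 → 22×13, cost 22·18·13 = 5148; cumulative 12672
((A₁·A₂)·((A₃·A₄)·A₅)): 34×22 by 22×13 → 34×13, cost 34·22·13 = 9724; cumulative 43340
Total: 43340 scalar multiplications.

43340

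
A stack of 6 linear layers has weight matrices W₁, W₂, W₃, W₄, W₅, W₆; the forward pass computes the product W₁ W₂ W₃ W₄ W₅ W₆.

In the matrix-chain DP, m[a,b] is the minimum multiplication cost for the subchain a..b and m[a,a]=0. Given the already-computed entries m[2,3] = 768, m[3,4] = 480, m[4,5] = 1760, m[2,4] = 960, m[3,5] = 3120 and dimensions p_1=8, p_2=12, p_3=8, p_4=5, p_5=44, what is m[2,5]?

2720

m[2,5] = min over k∈[2,4] of m[2,k]+m[k+1,5]+p_{1}·p_k·p_{5}.
k=2: 0 + 3120 + 8·12·44 = 7344; k=3: 768 + 1760 + 8·8·44 = 5344; k=4: 960 + 0 + 8·5·44 = 2720.
Minimum: 2720 at k=4.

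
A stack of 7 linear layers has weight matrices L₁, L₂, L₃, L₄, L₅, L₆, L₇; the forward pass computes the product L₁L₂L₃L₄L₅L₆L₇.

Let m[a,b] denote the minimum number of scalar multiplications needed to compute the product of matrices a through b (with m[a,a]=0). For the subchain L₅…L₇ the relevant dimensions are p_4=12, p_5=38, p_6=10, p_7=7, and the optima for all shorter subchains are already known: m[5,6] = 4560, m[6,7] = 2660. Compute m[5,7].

m[5,7] = min over k∈[5,6] of m[5,k]+m[k+1,7]+p_{4}·p_k·p_{7}.
k=5: 0 + 2660 + 12·38·7 = 5852; k=6: 4560 + 0 + 12·10·7 = 5400.
Minimum: 5400 at k=6.

5400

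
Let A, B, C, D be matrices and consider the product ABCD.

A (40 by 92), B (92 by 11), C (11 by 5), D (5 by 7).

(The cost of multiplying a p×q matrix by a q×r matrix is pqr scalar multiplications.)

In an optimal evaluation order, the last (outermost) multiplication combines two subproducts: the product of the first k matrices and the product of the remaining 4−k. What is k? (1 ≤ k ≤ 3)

3

Adjacent pairs: AB = 40·92·11 = 40480; BC = 92·11·5 = 5060; CD = 11·5·7 = 385.
Length 3: A..C: k=1: 0+5060+40·92·5=23460; k=2: 40480+0+40·11·5=42680 → min 23460 | B..D: k=2: 0+385+92·11·7=7469; k=3: 5060+0+92·5·7=8280 → min 7469.
Top-level splits: k=1: (A..A)·(B..D) → 0+7469+40·92·7 = 33229; k=2: (A..B)·(C..D) → 40480+385+40·11·7 = 43945; k=3: (A..C)·(D..D) → 23460+0+40·5·7 = 24860.
Best split is after C, i.e. k = 3.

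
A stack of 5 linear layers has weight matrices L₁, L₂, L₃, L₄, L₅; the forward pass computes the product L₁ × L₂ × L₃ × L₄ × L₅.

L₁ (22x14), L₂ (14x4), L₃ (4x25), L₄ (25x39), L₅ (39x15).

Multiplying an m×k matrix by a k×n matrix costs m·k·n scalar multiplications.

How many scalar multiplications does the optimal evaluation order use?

Adjacent pairs: L₁L₂ = 22·14·4 = 1232; L₂L₃ = 14·4·25 = 1400; L₃L₄ = 4·25·39 = 3900; L₄L₅ = 25·39·15 = 14625.
Length 3: L₁..L₃: k=1: 0+1400+22·14·25=9100; k=2: 1232+0+22·4·25=3432 → min 3432 | L₂..L₄: k=2: 0+3900+14·4·39=6084; k=3: 1400+0+14·25·39=15050 → min 6084 | L₃..L₅: k=3: 0+14625+4·25·15=16125; k=4: 3900+0+4·39·15=6240 → min 6240.
Length 4: L₁..L₄: k=1: 0+6084+22·14·39=18096; k=2: 1232+3900+22·4·39=8564; k=3: 3432+0+22·25·39=24882 → min 8564 | L₂..L₅: k=2: 0+6240+14·4·15=7080; k=3: 1400+14625+14·25·15=21275; k=4: 6084+0+14·39·15=14274 → min 7080.
Length 5: L₁..L₅: k=1: 0+7080+22·14·15=11700; k=2: 1232+6240+22·4·15=8792; k=3: 3432+14625+22·25·15=26307; k=4: 8564+0+22·39·15=21434 → min 8792.
Optimal order: ((L₁ × L₂) × ((L₃ × L₄) × L₅)) with cost 8792.

8792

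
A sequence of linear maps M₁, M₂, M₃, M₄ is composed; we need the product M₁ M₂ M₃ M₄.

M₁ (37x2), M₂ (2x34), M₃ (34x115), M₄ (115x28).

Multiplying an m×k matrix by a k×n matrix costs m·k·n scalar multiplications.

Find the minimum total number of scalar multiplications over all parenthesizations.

16332

Adjacent pairs: M₁M₂ = 37·2·34 = 2516; M₂M₃ = 2·34·115 = 7820; M₃M₄ = 34·115·28 = 109480.
Length 3: M₁..M₃: k=1: 0+7820+37·2·115=16330; k=2: 2516+0+37·34·115=147186 → min 16330 | M₂..M₄: k=2: 0+109480+2·34·28=111384; k=3: 7820+0+2·115·28=14260 → min 14260.
Length 4: M₁..M₄: k=1: 0+14260+37·2·28=16332; k=2: 2516+109480+37·34·28=147220; k=3: 16330+0+37·115·28=135470 → min 16332.
Optimal order: (M₁ ((M₂ M₃) M₄)) with cost 16332.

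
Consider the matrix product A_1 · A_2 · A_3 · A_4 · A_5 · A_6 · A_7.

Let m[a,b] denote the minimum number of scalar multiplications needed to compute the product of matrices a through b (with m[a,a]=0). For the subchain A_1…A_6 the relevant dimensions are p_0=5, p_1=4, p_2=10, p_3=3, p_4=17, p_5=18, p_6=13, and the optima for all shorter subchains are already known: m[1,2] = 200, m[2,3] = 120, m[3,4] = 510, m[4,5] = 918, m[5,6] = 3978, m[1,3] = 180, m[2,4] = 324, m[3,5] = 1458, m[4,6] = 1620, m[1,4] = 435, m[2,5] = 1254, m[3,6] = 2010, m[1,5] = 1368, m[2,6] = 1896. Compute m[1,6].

m[1,6] = min over k∈[1,5] of m[1,k]+m[k+1,6]+p_{0}·p_k·p_{6}.
k=1: 0 + 1896 + 5·4·13 = 2156; k=2: 200 + 2010 + 5·10·13 = 2860; k=3: 180 + 1620 + 5·3·13 = 1995; k=4: 435 + 3978 + 5·17·13 = 5518; k=5: 1368 + 0 + 5·18·13 = 2538.
Minimum: 1995 at k=3.

1995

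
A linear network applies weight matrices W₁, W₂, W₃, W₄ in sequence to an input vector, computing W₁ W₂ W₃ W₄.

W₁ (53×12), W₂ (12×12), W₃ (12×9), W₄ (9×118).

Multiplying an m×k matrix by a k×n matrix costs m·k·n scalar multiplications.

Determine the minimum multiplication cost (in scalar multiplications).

Adjacent pairs: W₁W₂ = 53·12·12 = 7632; W₂W₃ = 12·12·9 = 1296; W₃W₄ = 12·9·118 = 12744.
Length 3: W₁..W₃: k=1: 0+1296+53·12·9=7020; k=2: 7632+0+53·12·9=13356 → min 7020 | W₂..W₄: k=2: 0+12744+12·12·118=29736; k=3: 1296+0+12·9·118=14040 → min 14040.
Length 4: W₁..W₄: k=1: 0+14040+53·12·118=89088; k=2: 7632+12744+53·12·118=95424; k=3: 7020+0+53·9·118=63306 → min 63306.
Optimal order: ((W₁ (W₂ W₃)) W₄) with cost 63306.

63306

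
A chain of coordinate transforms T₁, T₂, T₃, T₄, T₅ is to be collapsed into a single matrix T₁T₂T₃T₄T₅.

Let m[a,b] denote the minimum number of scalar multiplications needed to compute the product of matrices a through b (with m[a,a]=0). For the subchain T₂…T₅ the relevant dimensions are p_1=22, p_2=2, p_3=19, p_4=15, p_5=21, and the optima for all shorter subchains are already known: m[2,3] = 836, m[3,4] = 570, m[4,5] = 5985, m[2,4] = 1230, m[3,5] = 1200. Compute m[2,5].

2124

m[2,5] = min over k∈[2,4] of m[2,k]+m[k+1,5]+p_{1}·p_k·p_{5}.
k=2: 0 + 1200 + 22·2·21 = 2124; k=3: 836 + 5985 + 22·19·21 = 15599; k=4: 1230 + 0 + 22·15·21 = 8160.
Minimum: 2124 at k=2.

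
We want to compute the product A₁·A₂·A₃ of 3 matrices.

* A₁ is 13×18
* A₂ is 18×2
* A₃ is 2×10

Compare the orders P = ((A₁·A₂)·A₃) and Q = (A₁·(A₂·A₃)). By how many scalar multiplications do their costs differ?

1972

Order P = ((A₁·A₂)·A₃): (A₁·A₂): 13×18 by 18×2 → 13×2, cost 13·18·2 = 468; ((A₁·A₂)·A₃): 13×2 by 2×10 → 13×10, cost 13·2·10 = 260; cumulative 728. Total 728.
Order Q = (A₁·(A₂·A₃)): (A₂·A₃): 18×2 by 2×10 → 18×10, cost 18·2·10 = 360; (A₁·(A₂·A₃)): 13×18 by 18×10 → 13×10, cost 13·18·10 = 2340; cumulative 2700. Total 2700.
Difference: |728 − 2700| = 1972.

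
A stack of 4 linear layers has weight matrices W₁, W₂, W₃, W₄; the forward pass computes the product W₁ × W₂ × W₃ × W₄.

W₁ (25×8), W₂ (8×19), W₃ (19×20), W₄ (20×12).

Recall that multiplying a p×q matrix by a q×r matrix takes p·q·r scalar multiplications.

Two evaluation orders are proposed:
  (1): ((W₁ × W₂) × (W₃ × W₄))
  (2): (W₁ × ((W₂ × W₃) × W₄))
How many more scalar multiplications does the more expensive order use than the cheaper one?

Order (1) = ((W₁ × W₂) × (W₃ × W₄)): (W₁ × W₂): 25×8 by 8×19 → 25×19, cost 25·8·19 = 3800; (W₃ × W₄): 19×20 by 20×12 → 19×12, cost 19·20·12 = 4560; ((W₁ × W₂) × (W₃ × W₄)): 25×19 by 19×12 → 25×12, cost 25·19·12 = 5700; cumulative 14060. Total 14060.
Order (2) = (W₁ × ((W₂ × W₃) × W₄)): (W₂ × W₃): 8×19 by 19×20 → 8×20, cost 8·19·20 = 3040; ((W₂ × W₃) × W₄): 8×20 by 20×12 → 8×12, cost 8·20·12 = 1920; cumulative 4960; (W₁ × ((W₂ × W₃) × W₄)): 25×8 by 8×12 → 25×12, cost 25·8·12 = 2400; cumulative 7360. Total 7360.
Difference: |14060 − 7360| = 6700.

6700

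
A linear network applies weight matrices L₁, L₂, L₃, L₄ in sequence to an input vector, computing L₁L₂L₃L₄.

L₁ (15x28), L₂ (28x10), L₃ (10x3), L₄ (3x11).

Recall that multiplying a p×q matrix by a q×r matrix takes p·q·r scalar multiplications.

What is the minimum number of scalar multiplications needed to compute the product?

2595

Adjacent pairs: L₁L₂ = 15·28·10 = 4200; L₂L₃ = 28·10·3 = 840; L₃L₄ = 10·3·11 = 330.
Length 3: L₁..L₃: k=1: 0+840+15·28·3=2100; k=2: 4200+0+15·10·3=4650 → min 2100 | L₂..L₄: k=2: 0+330+28·10·11=3410; k=3: 840+0+28·3·11=1764 → min 1764.
Length 4: L₁..L₄: k=1: 0+1764+15·28·11=6384; k=2: 4200+330+15·10·11=6180; k=3: 2100+0+15·3·11=2595 → min 2595.
Optimal order: ((L₁(L₂L₃))L₄) with cost 2595.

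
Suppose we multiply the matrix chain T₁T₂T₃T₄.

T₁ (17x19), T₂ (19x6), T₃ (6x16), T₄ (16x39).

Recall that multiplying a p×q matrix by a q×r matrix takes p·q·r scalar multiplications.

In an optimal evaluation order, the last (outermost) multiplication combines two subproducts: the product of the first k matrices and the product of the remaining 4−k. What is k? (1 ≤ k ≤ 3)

2

Adjacent pairs: T₁T₂ = 17·19·6 = 1938; T₂T₃ = 19·6·16 = 1824; T₃T₄ = 6·16·39 = 3744.
Length 3: T₁..T₃: k=1: 0+1824+17·19·16=6992; k=2: 1938+0+17·6·16=3570 → min 3570 | T₂..T₄: k=2: 0+3744+19·6·39=8190; k=3: 1824+0+19·16·39=13680 → min 8190.
Top-level splits: k=1: (T₁..T₁)·(T₂..T₄) → 0+8190+17·19·39 = 20787; k=2: (T₁..T₂)·(T₃..T₄) → 1938+3744+17·6·39 = 9660; k=3: (T₁..T₃)·(T₄..T₄) → 3570+0+17·16·39 = 14178.
Best split is after T₂, i.e. k = 2.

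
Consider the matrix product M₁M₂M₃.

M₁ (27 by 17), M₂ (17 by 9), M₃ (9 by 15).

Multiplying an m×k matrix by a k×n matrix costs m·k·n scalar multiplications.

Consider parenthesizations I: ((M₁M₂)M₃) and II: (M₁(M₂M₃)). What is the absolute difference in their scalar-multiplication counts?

Order I = ((M₁M₂)M₃): (M₁M₂): 27×17 by 17×9 → 27×9, cost 27·17·9 = 4131; ((M₁M₂)M₃): 27×9 by 9×15 → 27×15, cost 27·9·15 = 3645; cumulative 7776. Total 7776.
Order II = (M₁(M₂M₃)): (M₂M₃): 17×9 by 9×15 → 17×15, cost 17·9·15 = 2295; (M₁(M₂M₃)): 27×17 by 17×15 → 27×15, cost 27·17·15 = 6885; cumulative 9180. Total 9180.
Difference: |7776 − 9180| = 1404.

1404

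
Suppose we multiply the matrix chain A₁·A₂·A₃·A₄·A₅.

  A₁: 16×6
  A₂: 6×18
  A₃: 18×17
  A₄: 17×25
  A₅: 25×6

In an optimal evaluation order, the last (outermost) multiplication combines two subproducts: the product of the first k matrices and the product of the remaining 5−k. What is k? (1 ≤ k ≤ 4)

1

Adjacent pairs: A₁A₂ = 16·6·18 = 1728; A₂A₃ = 6·18·17 = 1836; A₃A₄ = 18·17·25 = 7650; A₄A₅ = 17·25·6 = 2550.
Length 3: A₁..A₃: k=1: 0+1836+16·6·17=3468; k=2: 1728+0+16·18·17=6624 → min 3468 | A₂..A₄: k=2: 0+7650+6·18·25=10350; k=3: 1836+0+6·17·25=4386 → min 4386 | A₃..A₅: k=3: 0+2550+18·17·6=4386; k=4: 7650+0+18·25·6=10350 → min 4386.
Length 4: A₁..A₄: k=1: 0+4386+16·6·25=6786; k=2: 1728+7650+16·18·25=16578; k=3: 3468+0+16·17·25=10268 → min 6786 | A₂..A₅: k=2: 0+4386+6·18·6=5034; k=3: 1836+2550+6·17·6=4998; k=4: 4386+0+6·25·6=5286 → min 4998.
Top-level splits: k=1: (A₁..A₁)·(A₂..A₅) → 0+4998+16·6·6 = 5574; k=2: (A₁..A₂)·(A₃..A₅) → 1728+4386+16·18·6 = 7842; k=3: (A₁..A₃)·(A₄..A₅) → 3468+2550+16·17·6 = 7650; k=4: (A₁..A₄)·(A₅..A₅) → 6786+0+16·25·6 = 9186.
Best split is after A₁, i.e. k = 1.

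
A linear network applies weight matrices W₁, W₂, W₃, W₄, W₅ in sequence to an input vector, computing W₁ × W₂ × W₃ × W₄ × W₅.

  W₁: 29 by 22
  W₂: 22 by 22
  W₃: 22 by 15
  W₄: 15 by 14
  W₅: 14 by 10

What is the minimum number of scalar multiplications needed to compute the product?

16620

Adjacent pairs: W₁W₂ = 29·22·22 = 14036; W₂W₃ = 22·22·15 = 7260; W₃W₄ = 22·15·14 = 4620; W₄W₅ = 15·14·10 = 2100.
Length 3: W₁..W₃: k=1: 0+7260+29·22·15=16830; k=2: 14036+0+29·22·15=23606 → min 16830 | W₂..W₄: k=2: 0+4620+22·22·14=11396; k=3: 7260+0+22·15·14=11880 → min 11396 | W₃..W₅: k=3: 0+2100+22·15·10=5400; k=4: 4620+0+22·14·10=7700 → min 5400.
Length 4: W₁..W₄: k=1: 0+11396+29·22·14=20328; k=2: 14036+4620+29·22·14=27588; k=3: 16830+0+29·15·14=22920 → min 20328 | W₂..W₅: k=2: 0+5400+22·22·10=10240; k=3: 7260+2100+22·15·10=12660; k=4: 11396+0+22·14·10=14476 → min 10240.
Length 5: W₁..W₅: k=1: 0+10240+29·22·10=16620; k=2: 14036+5400+29·22·10=25816; k=3: 16830+2100+29·15·10=23280; k=4: 20328+0+29·14·10=24388 → min 16620.
Optimal order: (W₁ × (W₂ × (W₃ × (W₄ × W₅)))) with cost 16620.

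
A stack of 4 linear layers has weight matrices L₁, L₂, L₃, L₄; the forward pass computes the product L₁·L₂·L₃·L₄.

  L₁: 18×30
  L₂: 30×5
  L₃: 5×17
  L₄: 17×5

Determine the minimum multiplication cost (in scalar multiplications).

Adjacent pairs: L₁L₂ = 18·30·5 = 2700; L₂L₃ = 30·5·17 = 2550; L₃L₄ = 5·17·5 = 425.
Length 3: L₁..L₃: k=1: 0+2550+18·30·17=11730; k=2: 2700+0+18·5·17=4230 → min 4230 | L₂..L₄: k=2: 0+425+30·5·5=1175; k=3: 2550+0+30·17·5=5100 → min 1175.
Length 4: L₁..L₄: k=1: 0+1175+18·30·5=3875; k=2: 2700+425+18·5·5=3575; k=3: 4230+0+18·17·5=5760 → min 3575.
Optimal order: ((L₁·L₂)·(L₃·L₄)) with cost 3575.

3575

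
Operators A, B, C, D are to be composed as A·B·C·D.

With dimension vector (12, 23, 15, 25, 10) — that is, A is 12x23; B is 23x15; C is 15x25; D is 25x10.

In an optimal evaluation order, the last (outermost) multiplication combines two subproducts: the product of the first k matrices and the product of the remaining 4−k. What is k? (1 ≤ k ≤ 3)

Adjacent pairs: AB = 12·23·15 = 4140; BC = 23·15·25 = 8625; CD = 15·25·10 = 3750.
Length 3: A..C: k=1: 0+8625+12·23·25=15525; k=2: 4140+0+12·15·25=8640 → min 8640 | B..D: k=2: 0+3750+23·15·10=7200; k=3: 8625+0+23·25·10=14375 → min 7200.
Top-level splits: k=1: (A..A)·(B..D) → 0+7200+12·23·10 = 9960; k=2: (A..B)·(C..D) → 4140+3750+12·15·10 = 9690; k=3: (A..C)·(D..D) → 8640+0+12·25·10 = 11640.
Best split is after B, i.e. k = 2.

2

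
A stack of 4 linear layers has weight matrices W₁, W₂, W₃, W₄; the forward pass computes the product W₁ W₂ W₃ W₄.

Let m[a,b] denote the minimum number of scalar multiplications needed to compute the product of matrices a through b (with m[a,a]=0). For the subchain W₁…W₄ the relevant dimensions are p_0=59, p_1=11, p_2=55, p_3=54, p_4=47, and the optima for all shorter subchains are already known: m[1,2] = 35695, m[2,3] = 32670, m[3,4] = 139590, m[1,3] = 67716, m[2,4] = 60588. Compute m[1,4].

91091

m[1,4] = min over k∈[1,3] of m[1,k]+m[k+1,4]+p_{0}·p_k·p_{4}.
k=1: 0 + 60588 + 59·11·47 = 91091; k=2: 35695 + 139590 + 59·55·47 = 327800; k=3: 67716 + 0 + 59·54·47 = 217458.
Minimum: 91091 at k=1.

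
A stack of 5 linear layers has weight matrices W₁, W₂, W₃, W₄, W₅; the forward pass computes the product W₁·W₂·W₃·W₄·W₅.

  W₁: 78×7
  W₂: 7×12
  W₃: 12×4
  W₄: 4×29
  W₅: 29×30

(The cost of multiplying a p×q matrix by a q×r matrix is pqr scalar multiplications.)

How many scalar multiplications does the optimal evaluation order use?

Adjacent pairs: W₁W₂ = 78·7·12 = 6552; W₂W₃ = 7·12·4 = 336; W₃W₄ = 12·4·29 = 1392; W₄W₅ = 4·29·30 = 3480.
Length 3: W₁..W₃: k=1: 0+336+78·7·4=2520; k=2: 6552+0+78·12·4=10296 → min 2520 | W₂..W₄: k=2: 0+1392+7·12·29=3828; k=3: 336+0+7·4·29=1148 → min 1148 | W₃..W₅: k=3: 0+3480+12·4·30=4920; k=4: 1392+0+12·29·30=11832 → min 4920.
Length 4: W₁..W₄: k=1: 0+1148+78·7·29=16982; k=2: 6552+1392+78·12·29=35088; k=3: 2520+0+78·4·29=11568 → min 11568 | W₂..W₅: k=2: 0+4920+7·12·30=7440; k=3: 336+3480+7·4·30=4656; k=4: 1148+0+7·29·30=7238 → min 4656.
Length 5: W₁..W₅: k=1: 0+4656+78·7·30=21036; k=2: 6552+4920+78·12·30=39552; k=3: 2520+3480+78·4·30=15360; k=4: 11568+0+78·29·30=79428 → min 15360.
Optimal order: ((W₁·(W₂·W₃))·(W₄·W₅)) with cost 15360.

15360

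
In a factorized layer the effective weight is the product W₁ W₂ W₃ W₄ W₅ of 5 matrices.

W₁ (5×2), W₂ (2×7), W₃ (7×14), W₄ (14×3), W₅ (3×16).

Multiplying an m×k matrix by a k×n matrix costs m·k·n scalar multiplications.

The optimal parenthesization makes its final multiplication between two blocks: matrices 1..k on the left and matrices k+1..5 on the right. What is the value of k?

1

Adjacent pairs: W₁W₂ = 5·2·7 = 70; W₂W₃ = 2·7·14 = 196; W₃W₄ = 7·14·3 = 294; W₄W₅ = 14·3·16 = 672.
Length 3: W₁..W₃: k=1: 0+196+5·2·14=336; k=2: 70+0+5·7·14=560 → min 336 | W₂..W₄: k=2: 0+294+2·7·3=336; k=3: 196+0+2·14·3=280 → min 280 | W₃..W₅: k=3: 0+672+7·14·16=2240; k=4: 294+0+7·3·16=630 → min 630.
Length 4: W₁..W₄: k=1: 0+280+5·2·3=310; k=2: 70+294+5·7·3=469; k=3: 336+0+5·14·3=546 → min 310 | W₂..W₅: k=2: 0+630+2·7·16=854; k=3: 196+672+2·14·16=1316; k=4: 280+0+2·3·16=376 → min 376.
Top-level splits: k=1: (W₁..W₁)·(W₂..W₅) → 0+376+5·2·16 = 536; k=2: (W₁..W₂)·(W₃..W₅) → 70+630+5·7·16 = 1260; k=3: (W₁..W₃)·(W₄..W₅) → 336+672+5·14·16 = 2128; k=4: (W₁..W₄)·(W₅..W₅) → 310+0+5·3·16 = 550.
Best split is after W₁, i.e. k = 1.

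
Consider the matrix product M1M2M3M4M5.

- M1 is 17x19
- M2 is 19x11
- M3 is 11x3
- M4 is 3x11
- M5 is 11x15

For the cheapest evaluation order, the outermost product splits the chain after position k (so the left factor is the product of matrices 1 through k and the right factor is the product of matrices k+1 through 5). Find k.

Adjacent pairs: M1M2 = 17·19·11 = 3553; M2M3 = 19·11·3 = 627; M3M4 = 11·3·11 = 363; M4M5 = 3·11·15 = 495.
Length 3: M1..M3: k=1: 0+627+17·19·3=1596; k=2: 3553+0+17·11·3=4114 → min 1596 | M2..M4: k=2: 0+363+19·11·11=2662; k=3: 627+0+19·3·11=1254 → min 1254 | M3..M5: k=3: 0+495+11·3·15=990; k=4: 363+0+11·11·15=2178 → min 990.
Length 4: M1..M4: k=1: 0+1254+17·19·11=4807; k=2: 3553+363+17·11·11=5973; k=3: 1596+0+17·3·11=2157 → min 2157 | M2..M5: k=2: 0+990+19·11·15=4125; k=3: 627+495+19·3·15=1977; k=4: 1254+0+19·11·15=4389 → min 1977.
Top-level splits: k=1: (M1..M1)·(M2..M5) → 0+1977+17·19·15 = 6822; k=2: (M1..M2)·(M3..M5) → 3553+990+17·11·15 = 7348; k=3: (M1..M3)·(M4..M5) → 1596+495+17·3·15 = 2856; k=4: (M1..M4)·(M5..M5) → 2157+0+17·11·15 = 4962.
Best split is after M3, i.e. k = 3.

3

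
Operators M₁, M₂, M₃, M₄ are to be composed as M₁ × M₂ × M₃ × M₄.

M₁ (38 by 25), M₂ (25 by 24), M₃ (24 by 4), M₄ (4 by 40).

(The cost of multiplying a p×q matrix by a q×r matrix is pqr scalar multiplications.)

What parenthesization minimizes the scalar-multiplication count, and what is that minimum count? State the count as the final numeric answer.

Adjacent pairs: M₁M₂ = 38·25·24 = 22800; M₂M₃ = 25·24·4 = 2400; M₃M₄ = 24·4·40 = 3840.
Length 3: M₁..M₃: k=1: 0+2400+38·25·4=6200; k=2: 22800+0+38·24·4=26448 → min 6200 | M₂..M₄: k=2: 0+3840+25·24·40=27840; k=3: 2400+0+25·4·40=6400 → min 6400.
Length 4: M₁..M₄: k=1: 0+6400+38·25·40=44400; k=2: 22800+3840+38·24·40=63120; k=3: 6200+0+38·4·40=12280 → min 12280.
Optimal parenthesization: ((M₁ × (M₂ × M₃)) × M₄) with cost 12280.

12280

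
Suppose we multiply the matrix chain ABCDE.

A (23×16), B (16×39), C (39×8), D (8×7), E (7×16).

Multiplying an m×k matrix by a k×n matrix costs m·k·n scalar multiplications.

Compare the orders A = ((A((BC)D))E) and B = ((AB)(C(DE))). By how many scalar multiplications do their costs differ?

23552

Order A = ((A((BC)D))E): (BC): 16×39 by 39×8 → 16×8, cost 16·39·8 = 4992; ((BC)D): 16×8 by 8×7 → 16×7, cost 16·8·7 = 896; cumulative 5888; (A((BC)D)): 23×16 by 16×7 → 23×7, cost 23·16·7 = 2576; cumulative 8464; ((A((BC)D))E): 23×7 by 7×16 → 23×16, cost 23·7·16 = 2576; cumulative 11040. Total 11040.
Order B = ((AB)(C(DE))): (AB): 23×16 by 16×39 → 23×39, cost 23·16·39 = 14352; (DE): 8×7 by 7×16 → 8×16, cost 8·7·16 = 896; (C(DE)): 39×8 by 8×16 → 39×16, cost 39·8·16 = 4992; cumulative 5888; ((AB)(C(DE))): 23×39 by 39×16 → 23×16, cost 23·39·16 = 14352; cumulative 34592. Total 34592.
Difference: |11040 − 34592| = 23552.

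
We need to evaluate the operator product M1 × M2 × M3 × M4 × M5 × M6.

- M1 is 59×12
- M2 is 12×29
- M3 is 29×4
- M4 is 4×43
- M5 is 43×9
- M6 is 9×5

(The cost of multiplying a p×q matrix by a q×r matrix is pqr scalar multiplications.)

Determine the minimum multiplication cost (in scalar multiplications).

Adjacent pairs: M1M2 = 59·12·29 = 20532; M2M3 = 12·29·4 = 1392; M3M4 = 29·4·43 = 4988; M4M5 = 4·43·9 = 1548; M5M6 = 43·9·5 = 1935.
Length 3: M1..M3: k=1: 0+1392+59·12·4=4224; k=2: 20532+0+59·29·4=27376 → min 4224 | M2..M4: k=2: 0+4988+12·29·43=19952; k=3: 1392+0+12·4·43=3456 → min 3456 | M3..M5: k=3: 0+1548+29·4·9=2592; k=4: 4988+0+29·43·9=16211 → min 2592 | M4..M6: k=4: 0+1935+4·43·5=2795; k=5: 1548+0+4·9·5=1728 → min 1728.
Length 4: M1..M4: k=1: 0+3456+59·12·43=33900; k=2: 20532+4988+59·29·43=99093; k=3: 4224+0+59·4·43=14372 → min 14372 | M2..M5: k=2: 0+2592+12·29·9=5724; k=3: 1392+1548+12·4·9=3372; k=4: 3456+0+12·43·9=8100 → min 3372 | M3..M6: k=3: 0+1728+29·4·5=2308; k=4: 4988+1935+29·43·5=13158; k=5: 2592+0+29·9·5=3897 → min 2308.
Length 5: M1..M5: k=1: 0+3372+59·12·9=9744; k=2: 20532+2592+59·29·9=38523; k=3: 4224+1548+59·4·9=7896; k=4: 14372+0+59·43·9=37205 → min 7896 | M2..M6: k=2: 0+2308+12·29·5=4048; k=3: 1392+1728+12·4·5=3360; k=4: 3456+1935+12·43·5=7971; k=5: 3372+0+12·9·5=3912 → min 3360.
Length 6: M1..M6: k=1: 0+3360+59·12·5=6900; k=2: 20532+2308+59·29·5=31395; k=3: 4224+1728+59·4·5=7132; k=4: 14372+1935+59·43·5=28992; k=5: 7896+0+59·9·5=10551 → min 6900.
Optimal order: (M1 × ((M2 × M3) × ((M4 × M5) × M6))) with cost 6900.

6900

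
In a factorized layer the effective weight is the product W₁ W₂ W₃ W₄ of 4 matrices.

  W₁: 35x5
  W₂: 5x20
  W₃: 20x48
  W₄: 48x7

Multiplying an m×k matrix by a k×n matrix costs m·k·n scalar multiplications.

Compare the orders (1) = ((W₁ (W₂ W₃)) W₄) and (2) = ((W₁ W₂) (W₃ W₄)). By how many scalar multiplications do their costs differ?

Order (1) = ((W₁ (W₂ W₃)) W₄): (W₂ W₃): 5×20 by 20×48 → 5×48, cost 5·20·48 = 4800; (W₁ (W₂ W₃)): 35×5 by 5×48 → 35×48, cost 35·5·48 = 8400; cumulative 13200; ((W₁ (W₂ W₃)) W₄): 35×48 by 48×7 → 35×7, cost 35·48·7 = 11760; cumulative 24960. Total 24960.
Order (2) = ((W₁ W₂) (W₃ W₄)): (W₁ W₂): 35×5 by 5×20 → 35×20, cost 35·5·20 = 3500; (W₃ W₄): 20×48 by 48×7 → 20×7, cost 20·48·7 = 6720; ((W₁ W₂) (W₃ W₄)): 35×20 by 20×7 → 35×7, cost 35·20·7 = 4900; cumulative 15120. Total 15120.
Difference: |24960 − 15120| = 9840.

9840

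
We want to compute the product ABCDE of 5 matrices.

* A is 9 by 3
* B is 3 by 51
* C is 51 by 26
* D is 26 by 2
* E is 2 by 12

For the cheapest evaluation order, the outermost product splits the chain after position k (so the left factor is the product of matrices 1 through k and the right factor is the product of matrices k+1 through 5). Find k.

4

Adjacent pairs: AB = 9·3·51 = 1377; BC = 3·51·26 = 3978; CD = 51·26·2 = 2652; DE = 26·2·12 = 624.
Length 3: A..C: k=1: 0+3978+9·3·26=4680; k=2: 1377+0+9·51·26=13311 → min 4680 | B..D: k=2: 0+2652+3·51·2=2958; k=3: 3978+0+3·26·2=4134 → min 2958 | C..E: k=3: 0+624+51·26·12=16536; k=4: 2652+0+51·2·12=3876 → min 3876.
Length 4: A..D: k=1: 0+2958+9·3·2=3012; k=2: 1377+2652+9·51·2=4947; k=3: 4680+0+9·26·2=5148 → min 3012 | B..E: k=2: 0+3876+3·51·12=5712; k=3: 3978+624+3·26·12=5538; k=4: 2958+0+3·2·12=3030 → min 3030.
Top-level splits: k=1: (A..A)·(B..E) → 0+3030+9·3·12 = 3354; k=2: (A..B)·(C..E) → 1377+3876+9·51·12 = 10761; k=3: (A..C)·(D..E) → 4680+624+9·26·12 = 8112; k=4: (A..D)·(E..E) → 3012+0+9·2·12 = 3228.
Best split is after D, i.e. k = 4.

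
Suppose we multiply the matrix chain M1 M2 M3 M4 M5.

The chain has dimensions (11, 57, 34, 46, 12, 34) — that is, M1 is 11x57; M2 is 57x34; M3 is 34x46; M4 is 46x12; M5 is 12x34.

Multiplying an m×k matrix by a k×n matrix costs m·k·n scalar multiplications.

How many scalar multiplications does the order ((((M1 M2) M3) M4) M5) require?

49082

(M1 M2): 11×57 by 57×34 → 11×34, cost 11·57·34 = 21318
((M1 M2) M3): 11×34 by 34×46 → 11×46, cost 11·34·46 = 17204; cumulative 38522
(((M1 M2) M3) M4): 11×46 by 46×12 → 11×12, cost 11·46·12 = 6072; cumulative 44594
((((M1 M2) M3) M4) M5): 11×12 by 12×34 → 11×34, cost 11·12·34 = 4488; cumulative 49082
Total: 49082 scalar multiplications.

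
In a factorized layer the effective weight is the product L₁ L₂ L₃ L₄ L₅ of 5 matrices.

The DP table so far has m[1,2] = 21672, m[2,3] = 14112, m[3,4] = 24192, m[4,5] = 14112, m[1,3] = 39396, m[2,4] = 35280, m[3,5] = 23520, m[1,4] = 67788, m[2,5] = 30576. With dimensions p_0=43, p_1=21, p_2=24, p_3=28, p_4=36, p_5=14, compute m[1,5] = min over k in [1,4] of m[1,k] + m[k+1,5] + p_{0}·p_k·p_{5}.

m[1,5] = min over k∈[1,4] of m[1,k]+m[k+1,5]+p_{0}·p_k·p_{5}.
k=1: 0 + 30576 + 43·21·14 = 43218; k=2: 21672 + 23520 + 43·24·14 = 59640; k=3: 39396 + 14112 + 43·28·14 = 70364; k=4: 67788 + 0 + 43·36·14 = 89460.
Minimum: 43218 at k=1.

43218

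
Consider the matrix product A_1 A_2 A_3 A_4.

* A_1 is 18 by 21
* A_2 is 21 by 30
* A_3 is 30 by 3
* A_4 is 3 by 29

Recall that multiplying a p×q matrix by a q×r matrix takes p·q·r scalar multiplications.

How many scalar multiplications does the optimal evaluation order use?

4590

Adjacent pairs: A_1A_2 = 18·21·30 = 11340; A_2A_3 = 21·30·3 = 1890; A_3A_4 = 30·3·29 = 2610.
Length 3: A_1..A_3: k=1: 0+1890+18·21·3=3024; k=2: 11340+0+18·30·3=12960 → min 3024 | A_2..A_4: k=2: 0+2610+21·30·29=20880; k=3: 1890+0+21·3·29=3717 → min 3717.
Length 4: A_1..A_4: k=1: 0+3717+18·21·29=14679; k=2: 11340+2610+18·30·29=29610; k=3: 3024+0+18·3·29=4590 → min 4590.
Optimal order: ((A_1 (A_2 A_3)) A_4) with cost 4590.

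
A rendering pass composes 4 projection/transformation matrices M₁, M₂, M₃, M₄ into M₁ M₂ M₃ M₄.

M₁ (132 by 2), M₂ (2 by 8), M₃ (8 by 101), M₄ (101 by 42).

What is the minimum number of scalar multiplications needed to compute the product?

21188

Adjacent pairs: M₁M₂ = 132·2·8 = 2112; M₂M₃ = 2·8·101 = 1616; M₃M₄ = 8·101·42 = 33936.
Length 3: M₁..M₃: k=1: 0+1616+132·2·101=28280; k=2: 2112+0+132·8·101=108768 → min 28280 | M₂..M₄: k=2: 0+33936+2·8·42=34608; k=3: 1616+0+2·101·42=10100 → min 10100.
Length 4: M₁..M₄: k=1: 0+10100+132·2·42=21188; k=2: 2112+33936+132·8·42=80400; k=3: 28280+0+132·101·42=588224 → min 21188.
Optimal order: (M₁ ((M₂ M₃) M₄)) with cost 21188.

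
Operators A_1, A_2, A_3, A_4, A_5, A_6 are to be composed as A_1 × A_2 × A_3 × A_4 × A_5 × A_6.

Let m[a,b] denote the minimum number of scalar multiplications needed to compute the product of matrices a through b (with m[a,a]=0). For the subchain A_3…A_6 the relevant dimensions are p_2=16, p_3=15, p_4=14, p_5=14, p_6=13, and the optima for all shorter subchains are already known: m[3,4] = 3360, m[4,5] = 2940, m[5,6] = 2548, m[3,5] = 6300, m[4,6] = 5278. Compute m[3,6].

8398

m[3,6] = min over k∈[3,5] of m[3,k]+m[k+1,6]+p_{2}·p_k·p_{6}.
k=3: 0 + 5278 + 16·15·13 = 8398; k=4: 3360 + 2548 + 16·14·13 = 8820; k=5: 6300 + 0 + 16·14·13 = 9212.
Minimum: 8398 at k=3.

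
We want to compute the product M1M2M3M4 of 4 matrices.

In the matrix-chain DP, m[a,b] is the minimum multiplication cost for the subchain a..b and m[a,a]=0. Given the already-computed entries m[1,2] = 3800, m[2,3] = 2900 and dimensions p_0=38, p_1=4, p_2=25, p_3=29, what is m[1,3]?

7308

m[1,3] = min over k∈[1,2] of m[1,k]+m[k+1,3]+p_{0}·p_k·p_{3}.
k=1: 0 + 2900 + 38·4·29 = 7308; k=2: 3800 + 0 + 38·25·29 = 31350.
Minimum: 7308 at k=1.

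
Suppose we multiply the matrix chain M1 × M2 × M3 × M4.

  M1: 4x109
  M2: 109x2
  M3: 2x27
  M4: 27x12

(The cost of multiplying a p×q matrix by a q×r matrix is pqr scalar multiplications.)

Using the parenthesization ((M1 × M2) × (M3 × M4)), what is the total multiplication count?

(M1 × M2): 4×109 by 109×2 → 4×2, cost 4·109·2 = 872
(M3 × M4): 2×27 by 27×12 → 2×12, cost 2·27·12 = 648
((M1 × M2) × (M3 × M4)): 4×2 by 2×12 → 4×12, cost 4·2·12 = 96; cumulative 1616
Total: 1616 scalar multiplications.

1616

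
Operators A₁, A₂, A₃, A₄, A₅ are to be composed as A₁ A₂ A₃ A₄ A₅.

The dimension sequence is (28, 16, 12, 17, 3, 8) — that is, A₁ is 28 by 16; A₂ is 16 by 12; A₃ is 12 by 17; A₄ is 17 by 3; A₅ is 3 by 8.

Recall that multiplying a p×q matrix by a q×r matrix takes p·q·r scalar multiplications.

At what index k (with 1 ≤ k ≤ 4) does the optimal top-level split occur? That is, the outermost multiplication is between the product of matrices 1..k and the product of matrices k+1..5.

Adjacent pairs: A₁A₂ = 28·16·12 = 5376; A₂A₃ = 16·12·17 = 3264; A₃A₄ = 12·17·3 = 612; A₄A₅ = 17·3·8 = 408.
Length 3: A₁..A₃: k=1: 0+3264+28·16·17=10880; k=2: 5376+0+28·12·17=11088 → min 10880 | A₂..A₄: k=2: 0+612+16·12·3=1188; k=3: 3264+0+16·17·3=4080 → min 1188 | A₃..A₅: k=3: 0+408+12·17·8=2040; k=4: 612+0+12·3·8=900 → min 900.
Length 4: A₁..A₄: k=1: 0+1188+28·16·3=2532; k=2: 5376+612+28·12·3=6996; k=3: 10880+0+28·17·3=12308 → min 2532 | A₂..A₅: k=2: 0+900+16·12·8=2436; k=3: 3264+408+16·17·8=5848; k=4: 1188+0+16·3·8=1572 → min 1572.
Top-level splits: k=1: (A₁..A₁)·(A₂..A₅) → 0+1572+28·16·8 = 5156; k=2: (A₁..A₂)·(A₃..A₅) → 5376+900+28·12·8 = 8964; k=3: (A₁..A₃)·(A₄..A₅) → 10880+408+28·17·8 = 15096; k=4: (A₁..A₄)·(A₅..A₅) → 2532+0+28·3·8 = 3204.
Best split is after A₄, i.e. k = 4.

4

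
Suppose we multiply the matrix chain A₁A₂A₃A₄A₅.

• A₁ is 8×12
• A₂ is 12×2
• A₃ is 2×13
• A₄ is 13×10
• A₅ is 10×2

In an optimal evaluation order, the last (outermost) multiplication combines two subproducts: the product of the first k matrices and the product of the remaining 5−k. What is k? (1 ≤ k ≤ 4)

2

Adjacent pairs: A₁A₂ = 8·12·2 = 192; A₂A₃ = 12·2·13 = 312; A₃A₄ = 2·13·10 = 260; A₄A₅ = 13·10·2 = 260.
Length 3: A₁..A₃: k=1: 0+312+8·12·13=1560; k=2: 192+0+8·2·13=400 → min 400 | A₂..A₄: k=2: 0+260+12·2·10=500; k=3: 312+0+12·13·10=1872 → min 500 | A₃..A₅: k=3: 0+260+2·13·2=312; k=4: 260+0+2·10·2=300 → min 300.
Length 4: A₁..A₄: k=1: 0+500+8·12·10=1460; k=2: 192+260+8·2·10=612; k=3: 400+0+8·13·10=1440 → min 612 | A₂..A₅: k=2: 0+300+12·2·2=348; k=3: 312+260+12·13·2=884; k=4: 500+0+12·10·2=740 → min 348.
Top-level splits: k=1: (A₁..A₁)·(A₂..A₅) → 0+348+8·12·2 = 540; k=2: (A₁..A₂)·(A₃..A₅) → 192+300+8·2·2 = 524; k=3: (A₁..A₃)·(A₄..A₅) → 400+260+8·13·2 = 868; k=4: (A₁..A₄)·(A₅..A₅) → 612+0+8·10·2 = 772.
Best split is after A₂, i.e. k = 2.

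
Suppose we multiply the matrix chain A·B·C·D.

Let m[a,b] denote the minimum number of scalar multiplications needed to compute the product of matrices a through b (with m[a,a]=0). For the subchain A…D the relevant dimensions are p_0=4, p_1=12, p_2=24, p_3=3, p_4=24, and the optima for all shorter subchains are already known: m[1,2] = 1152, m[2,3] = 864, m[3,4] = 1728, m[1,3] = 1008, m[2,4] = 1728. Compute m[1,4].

1296

m[1,4] = min over k∈[1,3] of m[1,k]+m[k+1,4]+p_{0}·p_k·p_{4}.
k=1: 0 + 1728 + 4·12·24 = 2880; k=2: 1152 + 1728 + 4·24·24 = 5184; k=3: 1008 + 0 + 4·3·24 = 1296.
Minimum: 1296 at k=3.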